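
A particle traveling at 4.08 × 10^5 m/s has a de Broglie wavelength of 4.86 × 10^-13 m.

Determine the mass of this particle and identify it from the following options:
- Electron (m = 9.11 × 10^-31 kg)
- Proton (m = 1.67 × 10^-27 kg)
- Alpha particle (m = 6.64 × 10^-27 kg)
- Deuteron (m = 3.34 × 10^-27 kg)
The particle is a deuteron.

From λ = h/(mv), solve for mass:

m = h/(λv)
m = (6.626 × 10^-34 J·s) / (4.86 × 10^-13 m × 4.08 × 10^5 m/s)
m = 3.34 × 10^-27 kg

Comparing with the listed masses, this is closest to a deuteron.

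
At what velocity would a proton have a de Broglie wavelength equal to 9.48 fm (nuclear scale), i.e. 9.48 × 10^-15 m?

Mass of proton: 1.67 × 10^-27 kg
4.19 × 10^7 m/s

From λ = h/(mv), solve for v:

v = h/(mλ)
v = (6.626 × 10^-34 J·s) / (1.67 × 10^-27 kg × 9.48 × 10^-15 m)
v = 4.19 × 10^7 m/s

Note: This velocity is 14.0% of the speed of light, so relativistic corrections would be needed for a more accurate calculation.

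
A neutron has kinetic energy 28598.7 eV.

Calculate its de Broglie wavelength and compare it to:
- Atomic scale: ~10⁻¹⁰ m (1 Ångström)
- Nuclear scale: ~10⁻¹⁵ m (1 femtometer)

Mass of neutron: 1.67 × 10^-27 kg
λ = 1.69 × 10^-13 m, which is between nuclear and atomic scales.

Using λ = h/√(2mKE):

KE = 28598.7 eV = 4.582 × 10^-15 J

λ = h/√(2mKE)
λ = (6.626 × 10^-34 J·s) / √(2 × 1.67 × 10^-27 kg × 4.582 × 10^-15 J)
λ = 1.69 × 10^-13 m

Comparison:
- Atomic scale (10⁻¹⁰ m): λ is 0.0017× this size
- Nuclear scale (10⁻¹⁵ m): λ is 1.7e+02× this size

The wavelength is between nuclear and atomic scales.

This wavelength is appropriate for probing atomic structure but too large for nuclear physics experiments.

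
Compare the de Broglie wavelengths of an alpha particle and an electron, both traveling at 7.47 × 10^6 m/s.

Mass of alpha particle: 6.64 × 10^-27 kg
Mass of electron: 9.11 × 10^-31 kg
The electron has the longer wavelength.

Using λ = h/(mv), since both particles have the same velocity, the wavelength depends only on mass.

For alpha particle: λ₁ = h/(m₁v) = 1.34 × 10^-14 m
For electron: λ₂ = h/(m₂v) = 9.74 × 10^-11 m

Since λ ∝ 1/m at constant velocity, the lighter particle has the longer wavelength.

The electron has the longer de Broglie wavelength.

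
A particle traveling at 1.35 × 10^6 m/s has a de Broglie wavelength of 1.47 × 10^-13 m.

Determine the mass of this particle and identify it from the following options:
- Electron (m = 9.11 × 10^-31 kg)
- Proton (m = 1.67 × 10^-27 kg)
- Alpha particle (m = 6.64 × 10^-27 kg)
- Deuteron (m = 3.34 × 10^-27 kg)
The particle is a deuteron.

From λ = h/(mv), solve for mass:

m = h/(λv)
m = (6.626 × 10^-34 J·s) / (1.47 × 10^-13 m × 1.35 × 10^6 m/s)
m = 3.34 × 10^-27 kg

Comparing with the listed masses, this is closest to a deuteron.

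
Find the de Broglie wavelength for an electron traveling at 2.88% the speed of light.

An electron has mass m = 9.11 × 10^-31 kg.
8.42 × 10^-11 m

Using the de Broglie relation λ = h/(mv):

v = 2.88% × c = 8.634 × 10^6 m/s

λ = h/(mv)
λ = (6.626 × 10^-34 J·s) / (9.11 × 10^-31 kg × 8.634 × 10^6 m/s)
λ = 8.42 × 10^-11 m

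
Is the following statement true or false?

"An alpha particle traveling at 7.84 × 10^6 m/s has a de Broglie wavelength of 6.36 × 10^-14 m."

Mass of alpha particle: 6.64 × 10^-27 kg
False

The claim is incorrect.

Using λ = h/(mv):
λ = (6.626 × 10^-34 J·s) / (6.64 × 10^-27 kg × 7.84 × 10^6 m/s)
λ = 1.27 × 10^-14 m

The actual wavelength differs from the claimed 6.36 × 10^-14 m.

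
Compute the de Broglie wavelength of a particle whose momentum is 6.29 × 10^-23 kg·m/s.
1.05 × 10^-11 m

Using the de Broglie relation λ = h/p:

λ = h/p
λ = (6.626 × 10^-34 J·s) / (6.29 × 10^-23 kg·m/s)
λ = 1.05 × 10^-11 m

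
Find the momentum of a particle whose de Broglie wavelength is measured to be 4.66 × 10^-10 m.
1.42 × 10^-24 kg·m/s

From the de Broglie relation λ = h/p, we solve for p:

p = h/λ
p = (6.626 × 10^-34 J·s) / (4.66 × 10^-10 m)
p = 1.42 × 10^-24 kg·m/s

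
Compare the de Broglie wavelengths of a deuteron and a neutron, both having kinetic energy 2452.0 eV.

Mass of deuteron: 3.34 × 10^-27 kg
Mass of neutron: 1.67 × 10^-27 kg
The neutron has the longer wavelength.

Using λ = h/√(2mKE):

For deuteron: λ₁ = h/√(2m₁KE) = 4.09 × 10^-13 m
For neutron: λ₂ = h/√(2m₂KE) = 5.78 × 10^-13 m

Since λ ∝ 1/√m at constant kinetic energy, the lighter particle has the longer wavelength.

The neutron has the longer de Broglie wavelength.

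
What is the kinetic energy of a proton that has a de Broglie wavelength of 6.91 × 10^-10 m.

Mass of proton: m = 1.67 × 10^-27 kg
2.75 × 10^-22 J (or 1.72 × 10^-3 eV)

From λ = h/√(2mKE), we solve for KE:

λ² = h²/(2mKE)
KE = h²/(2mλ²)
KE = (6.626 × 10^-34 J·s)² / (2 × 1.67 × 10^-27 kg × (6.91 × 10^-10 m)²)
KE = 2.75 × 10^-22 J
KE = 1.72 × 10^-3 eV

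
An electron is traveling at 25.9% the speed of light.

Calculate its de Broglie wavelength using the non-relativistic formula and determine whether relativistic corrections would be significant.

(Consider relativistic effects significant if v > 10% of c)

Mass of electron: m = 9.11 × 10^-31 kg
Yes, relativistic corrections are needed.

Using the non-relativistic de Broglie formula λ = h/(mv):

v = 25.9% × c = 7.765 × 10^7 m/s

λ = h/(mv)
λ = (6.626 × 10^-34 J·s) / (9.11 × 10^-31 kg × 7.765 × 10^7 m/s)
λ = 9.37 × 10^-12 m

Since v = 25.9% of c > 10% of c, relativistic corrections ARE significant and the actual wavelength would differ from this non-relativistic estimate.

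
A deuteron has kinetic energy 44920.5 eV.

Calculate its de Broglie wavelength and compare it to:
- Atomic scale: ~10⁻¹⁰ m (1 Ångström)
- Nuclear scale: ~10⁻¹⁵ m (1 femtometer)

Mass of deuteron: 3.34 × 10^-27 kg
λ = 9.56 × 10^-14 m, which is between nuclear and atomic scales.

Using λ = h/√(2mKE):

KE = 44920.5 eV = 7.197 × 10^-15 J

λ = h/√(2mKE)
λ = (6.626 × 10^-34 J·s) / √(2 × 3.34 × 10^-27 kg × 7.197 × 10^-15 J)
λ = 9.56 × 10^-14 m

Comparison:
- Atomic scale (10⁻¹⁰ m): λ is 0.00096× this size
- Nuclear scale (10⁻¹⁵ m): λ is 96× this size

The wavelength is between nuclear and atomic scales.

This wavelength is appropriate for probing atomic structure but too large for nuclear physics experiments.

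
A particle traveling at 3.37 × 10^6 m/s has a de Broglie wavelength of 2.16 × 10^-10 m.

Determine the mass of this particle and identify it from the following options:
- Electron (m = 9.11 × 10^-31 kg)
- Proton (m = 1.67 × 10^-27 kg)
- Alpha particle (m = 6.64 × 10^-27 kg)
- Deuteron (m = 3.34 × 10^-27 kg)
The particle is an electron.

From λ = h/(mv), solve for mass:

m = h/(λv)
m = (6.626 × 10^-34 J·s) / (2.16 × 10^-10 m × 3.37 × 10^6 m/s)
m = 9.10 × 10^-31 kg

Comparing with the listed masses, this is closest to an electron.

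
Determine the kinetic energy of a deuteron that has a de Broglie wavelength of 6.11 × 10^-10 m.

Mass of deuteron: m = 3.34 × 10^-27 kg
1.76 × 10^-22 J (or 1.10 × 10^-3 eV)

From λ = h/√(2mKE), we solve for KE:

λ² = h²/(2mKE)
KE = h²/(2mλ²)
KE = (6.626 × 10^-34 J·s)² / (2 × 3.34 × 10^-27 kg × (6.11 × 10^-10 m)²)
KE = 1.76 × 10^-22 J
KE = 1.10 × 10^-3 eV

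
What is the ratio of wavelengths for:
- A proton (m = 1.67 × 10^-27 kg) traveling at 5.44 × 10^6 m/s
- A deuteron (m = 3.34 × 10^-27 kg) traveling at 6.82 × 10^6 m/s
λ₁/λ₂ = 2.51

Using λ = h/(mv):

λ₁ = h/(m₁v₁) = 7.29 × 10^-14 m
λ₂ = h/(m₂v₂) = 2.91 × 10^-14 m

Ratio λ₁/λ₂ = (m₂v₂)/(m₁v₁)
         = (3.34 × 10^-27 kg × 6.82 × 10^6 m/s) / (1.67 × 10^-27 kg × 5.44 × 10^6 m/s)
         = 2.51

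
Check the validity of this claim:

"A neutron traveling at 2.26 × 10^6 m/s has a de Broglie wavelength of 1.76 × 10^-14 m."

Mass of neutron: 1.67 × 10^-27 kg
False

The claim is incorrect.

Using λ = h/(mv):
λ = (6.626 × 10^-34 J·s) / (1.67 × 10^-27 kg × 2.26 × 10^6 m/s)
λ = 1.76 × 10^-13 m

The actual wavelength differs from the claimed 1.76 × 10^-14 m.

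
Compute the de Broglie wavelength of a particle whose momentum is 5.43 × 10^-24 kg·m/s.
1.22 × 10^-10 m

Using the de Broglie relation λ = h/p:

λ = h/p
λ = (6.626 × 10^-34 J·s) / (5.43 × 10^-24 kg·m/s)
λ = 1.22 × 10^-10 m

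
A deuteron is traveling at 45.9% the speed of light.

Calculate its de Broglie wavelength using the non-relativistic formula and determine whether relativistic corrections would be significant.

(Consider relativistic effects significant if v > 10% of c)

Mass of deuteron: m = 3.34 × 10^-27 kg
Yes, relativistic corrections are needed.

Using the non-relativistic de Broglie formula λ = h/(mv):

v = 45.9% × c = 1.376 × 10^8 m/s

λ = h/(mv)
λ = (6.626 × 10^-34 J·s) / (3.34 × 10^-27 kg × 1.376 × 10^8 m/s)
λ = 1.44 × 10^-15 m

Since v = 45.9% of c > 10% of c, relativistic corrections ARE significant and the actual wavelength would differ from this non-relativistic estimate.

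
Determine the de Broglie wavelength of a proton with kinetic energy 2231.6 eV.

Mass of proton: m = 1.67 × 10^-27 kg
6.06 × 10^-13 m

Using λ = h/√(2mKE):

First convert KE to Joules: KE = 2231.6 eV = 3.575 × 10^-16 J

λ = h/√(2mKE)
λ = (6.626 × 10^-34 J·s) / √(2 × 1.67 × 10^-27 kg × 3.575 × 10^-16 J)
λ = 6.06 × 10^-13 m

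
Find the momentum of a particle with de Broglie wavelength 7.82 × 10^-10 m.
8.47 × 10^-25 kg·m/s

From the de Broglie relation λ = h/p, we solve for p:

p = h/λ
p = (6.626 × 10^-34 J·s) / (7.82 × 10^-10 m)
p = 8.47 × 10^-25 kg·m/s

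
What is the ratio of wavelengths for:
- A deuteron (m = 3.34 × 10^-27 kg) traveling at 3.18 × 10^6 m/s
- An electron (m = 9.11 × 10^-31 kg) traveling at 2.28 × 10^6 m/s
λ₁/λ₂ = 1.96 × 10^-4

Using λ = h/(mv):

λ₁ = h/(m₁v₁) = 6.24 × 10^-14 m
λ₂ = h/(m₂v₂) = 3.19 × 10^-10 m

Ratio λ₁/λ₂ = (m₂v₂)/(m₁v₁)
         = (9.11 × 10^-31 kg × 2.28 × 10^6 m/s) / (3.34 × 10^-27 kg × 3.18 × 10^6 m/s)
         = 1.96 × 10^-4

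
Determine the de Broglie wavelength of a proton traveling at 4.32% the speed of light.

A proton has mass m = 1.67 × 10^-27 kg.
3.06 × 10^-14 m

Using the de Broglie relation λ = h/(mv):

v = 4.32% × c = 1.295 × 10^7 m/s

λ = h/(mv)
λ = (6.626 × 10^-34 J·s) / (1.67 × 10^-27 kg × 1.295 × 10^7 m/s)
λ = 3.06 × 10^-14 m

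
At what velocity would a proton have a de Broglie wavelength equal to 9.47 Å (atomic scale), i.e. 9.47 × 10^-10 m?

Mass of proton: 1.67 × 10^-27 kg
4.19 × 10^2 m/s

From λ = h/(mv), solve for v:

v = h/(mλ)
v = (6.626 × 10^-34 J·s) / (1.67 × 10^-27 kg × 9.47 × 10^-10 m)
v = 4.19 × 10^2 m/s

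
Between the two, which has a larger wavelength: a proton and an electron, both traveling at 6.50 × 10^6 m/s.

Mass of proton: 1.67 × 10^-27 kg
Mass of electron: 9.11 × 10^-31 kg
The electron has the longer wavelength.

Using λ = h/(mv), since both particles have the same velocity, the wavelength depends only on mass.

For proton: λ₁ = h/(m₁v) = 6.10 × 10^-14 m
For electron: λ₂ = h/(m₂v) = 1.12 × 10^-10 m

Since λ ∝ 1/m at constant velocity, the lighter particle has the longer wavelength.

The electron has the longer de Broglie wavelength.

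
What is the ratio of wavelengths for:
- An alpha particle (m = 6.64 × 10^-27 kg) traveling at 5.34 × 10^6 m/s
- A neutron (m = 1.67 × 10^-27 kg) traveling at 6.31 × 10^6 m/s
λ₁/λ₂ = 0.297

Using λ = h/(mv):

λ₁ = h/(m₁v₁) = 1.87 × 10^-14 m
λ₂ = h/(m₂v₂) = 6.29 × 10^-14 m

Ratio λ₁/λ₂ = (m₂v₂)/(m₁v₁)
         = (1.67 × 10^-27 kg × 6.31 × 10^6 m/s) / (6.64 × 10^-27 kg × 5.34 × 10^6 m/s)
         = 0.297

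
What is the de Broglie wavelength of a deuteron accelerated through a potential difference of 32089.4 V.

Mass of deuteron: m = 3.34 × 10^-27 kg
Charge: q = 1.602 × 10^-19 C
1.13 × 10^-13 m

When a particle is accelerated through voltage V, it gains kinetic energy KE = qV.

The de Broglie wavelength is then λ = h/√(2mqV):

λ = h/√(2mqV)
λ = (6.626 × 10^-34 J·s) / √(2 × 3.34 × 10^-27 kg × 1.602 × 10^-19 C × 32089.4 V)
λ = 1.13 × 10^-13 m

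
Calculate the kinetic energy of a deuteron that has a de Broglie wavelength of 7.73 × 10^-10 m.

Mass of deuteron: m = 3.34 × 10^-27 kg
1.10 × 10^-22 J (or 6.87 × 10^-4 eV)

From λ = h/√(2mKE), we solve for KE:

λ² = h²/(2mKE)
KE = h²/(2mλ²)
KE = (6.626 × 10^-34 J·s)² / (2 × 3.34 × 10^-27 kg × (7.73 × 10^-10 m)²)
KE = 1.10 × 10^-22 J
KE = 6.87 × 10^-4 eV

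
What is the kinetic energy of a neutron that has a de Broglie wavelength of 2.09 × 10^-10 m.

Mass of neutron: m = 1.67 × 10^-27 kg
3.01 × 10^-21 J (or 0.0188 eV)

From λ = h/√(2mKE), we solve for KE:

λ² = h²/(2mKE)
KE = h²/(2mλ²)
KE = (6.626 × 10^-34 J·s)² / (2 × 1.67 × 10^-27 kg × (2.09 × 10^-10 m)²)
KE = 3.01 × 10^-21 J
KE = 0.0188 eV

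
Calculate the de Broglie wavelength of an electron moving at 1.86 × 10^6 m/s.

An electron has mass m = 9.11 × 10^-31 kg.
3.91 × 10^-10 m

Using the de Broglie relation λ = h/(mv):

λ = h/(mv)
λ = (6.626 × 10^-34 J·s) / (9.11 × 10^-31 kg × 1.86 × 10^6 m/s)
λ = 3.91 × 10^-10 m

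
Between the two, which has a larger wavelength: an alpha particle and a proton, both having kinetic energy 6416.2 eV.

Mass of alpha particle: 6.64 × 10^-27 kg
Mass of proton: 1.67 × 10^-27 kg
The proton has the longer wavelength.

Using λ = h/√(2mKE):

For alpha particle: λ₁ = h/√(2m₁KE) = 1.79 × 10^-13 m
For proton: λ₂ = h/√(2m₂KE) = 3.58 × 10^-13 m

Since λ ∝ 1/√m at constant kinetic energy, the lighter particle has the longer wavelength.

The proton has the longer de Broglie wavelength.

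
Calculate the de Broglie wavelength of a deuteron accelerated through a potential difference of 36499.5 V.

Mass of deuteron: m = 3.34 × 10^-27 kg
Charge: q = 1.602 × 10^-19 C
1.06 × 10^-13 m

When a particle is accelerated through voltage V, it gains kinetic energy KE = qV.

The de Broglie wavelength is then λ = h/√(2mqV):

λ = h/√(2mqV)
λ = (6.626 × 10^-34 J·s) / √(2 × 3.34 × 10^-27 kg × 1.602 × 10^-19 C × 36499.5 V)
λ = 1.06 × 10^-13 m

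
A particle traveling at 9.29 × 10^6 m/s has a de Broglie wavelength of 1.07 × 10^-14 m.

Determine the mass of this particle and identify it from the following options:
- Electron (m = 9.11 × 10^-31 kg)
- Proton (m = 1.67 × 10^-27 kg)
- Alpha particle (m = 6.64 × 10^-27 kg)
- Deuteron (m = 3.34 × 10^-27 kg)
The particle is an alpha particle.

From λ = h/(mv), solve for mass:

m = h/(λv)
m = (6.626 × 10^-34 J·s) / (1.07 × 10^-14 m × 9.29 × 10^6 m/s)
m = 6.67 × 10^-27 kg

Comparing with the listed masses, this is closest to an alpha particle.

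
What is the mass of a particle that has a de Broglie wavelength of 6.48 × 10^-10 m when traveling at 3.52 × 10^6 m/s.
2.90 × 10^-31 kg

From the de Broglie relation λ = h/(mv), we solve for m:

m = h/(λv)
m = (6.626 × 10^-34 J·s) / (6.48 × 10^-10 m × 3.52 × 10^6 m/s)
m = 2.90 × 10^-31 kg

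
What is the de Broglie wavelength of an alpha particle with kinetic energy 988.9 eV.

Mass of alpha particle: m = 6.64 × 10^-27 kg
4.57 × 10^-13 m

Using λ = h/√(2mKE):

First convert KE to Joules: KE = 988.9 eV = 1.584 × 10^-16 J

λ = h/√(2mKE)
λ = (6.626 × 10^-34 J·s) / √(2 × 6.64 × 10^-27 kg × 1.584 × 10^-16 J)
λ = 4.57 × 10^-13 m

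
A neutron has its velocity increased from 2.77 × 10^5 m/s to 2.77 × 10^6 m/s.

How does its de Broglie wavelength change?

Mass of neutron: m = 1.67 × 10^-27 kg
The wavelength decreases by a factor of 10.

Using λ = h/(mv):

Initial wavelength: λ₁ = h/(mv₁) = 1.43 × 10^-12 m
Final wavelength: λ₂ = h/(mv₂) = 1.43 × 10^-13 m

Since λ ∝ 1/v, when velocity increases by a factor of 10, the wavelength decreases by a factor of 10.

λ₂/λ₁ = v₁/v₂ = 1/10

The wavelength decreases by a factor of 10.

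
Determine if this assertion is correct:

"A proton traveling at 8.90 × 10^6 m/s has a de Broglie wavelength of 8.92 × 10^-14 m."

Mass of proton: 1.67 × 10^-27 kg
False

The claim is incorrect.

Using λ = h/(mv):
λ = (6.626 × 10^-34 J·s) / (1.67 × 10^-27 kg × 8.90 × 10^6 m/s)
λ = 4.46 × 10^-14 m

The actual wavelength differs from the claimed 8.92 × 10^-14 m.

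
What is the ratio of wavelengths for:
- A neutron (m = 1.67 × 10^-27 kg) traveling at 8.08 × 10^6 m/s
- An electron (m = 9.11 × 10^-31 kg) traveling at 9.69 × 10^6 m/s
λ₁/λ₂ = 6.54 × 10^-4

Using λ = h/(mv):

λ₁ = h/(m₁v₁) = 4.91 × 10^-14 m
λ₂ = h/(m₂v₂) = 7.51 × 10^-11 m

Ratio λ₁/λ₂ = (m₂v₂)/(m₁v₁)
         = (9.11 × 10^-31 kg × 9.69 × 10^6 m/s) / (1.67 × 10^-27 kg × 8.08 × 10^6 m/s)
         = 6.54 × 10^-4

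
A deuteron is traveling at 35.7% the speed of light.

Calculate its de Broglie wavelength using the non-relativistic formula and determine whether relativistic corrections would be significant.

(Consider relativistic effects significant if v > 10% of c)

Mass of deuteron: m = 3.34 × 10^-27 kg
Yes, relativistic corrections are needed.

Using the non-relativistic de Broglie formula λ = h/(mv):

v = 35.7% × c = 1.070 × 10^8 m/s

λ = h/(mv)
λ = (6.626 × 10^-34 J·s) / (3.34 × 10^-27 kg × 1.070 × 10^8 m/s)
λ = 1.85 × 10^-15 m

Since v = 35.7% of c > 10% of c, relativistic corrections ARE significant and the actual wavelength would differ from this non-relativistic estimate.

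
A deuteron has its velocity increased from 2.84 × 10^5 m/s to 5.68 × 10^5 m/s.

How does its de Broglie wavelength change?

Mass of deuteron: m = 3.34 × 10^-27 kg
The wavelength decreases by a factor of 2.

Using λ = h/(mv):

Initial wavelength: λ₁ = h/(mv₁) = 6.99 × 10^-13 m
Final wavelength: λ₂ = h/(mv₂) = 3.49 × 10^-13 m

Since λ ∝ 1/v, when velocity increases by a factor of 2, the wavelength decreases by a factor of 2.

λ₂/λ₁ = v₁/v₂ = 1/2

The wavelength decreases by a factor of 2.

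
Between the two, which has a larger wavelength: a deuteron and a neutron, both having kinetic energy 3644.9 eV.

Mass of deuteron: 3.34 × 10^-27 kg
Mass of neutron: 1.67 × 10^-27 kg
The neutron has the longer wavelength.

Using λ = h/√(2mKE):

For deuteron: λ₁ = h/√(2m₁KE) = 3.35 × 10^-13 m
For neutron: λ₂ = h/√(2m₂KE) = 4.74 × 10^-13 m

Since λ ∝ 1/√m at constant kinetic energy, the lighter particle has the longer wavelength.

The neutron has the longer de Broglie wavelength.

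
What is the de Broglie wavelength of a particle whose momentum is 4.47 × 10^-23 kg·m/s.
1.48 × 10^-11 m

Using the de Broglie relation λ = h/p:

λ = h/p
λ = (6.626 × 10^-34 J·s) / (4.47 × 10^-23 kg·m/s)
λ = 1.48 × 10^-11 m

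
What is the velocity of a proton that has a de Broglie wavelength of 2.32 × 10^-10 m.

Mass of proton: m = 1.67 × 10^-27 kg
1.71 × 10^3 m/s

From the de Broglie relation λ = h/(mv), we solve for v:

v = h/(mλ)
v = (6.626 × 10^-34 J·s) / (1.67 × 10^-27 kg × 2.32 × 10^-10 m)
v = 1.71 × 10^3 m/s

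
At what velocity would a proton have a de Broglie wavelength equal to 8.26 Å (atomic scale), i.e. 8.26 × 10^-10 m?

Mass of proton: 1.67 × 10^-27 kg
4.80 × 10^2 m/s

From λ = h/(mv), solve for v:

v = h/(mλ)
v = (6.626 × 10^-34 J·s) / (1.67 × 10^-27 kg × 8.26 × 10^-10 m)
v = 4.80 × 10^2 m/s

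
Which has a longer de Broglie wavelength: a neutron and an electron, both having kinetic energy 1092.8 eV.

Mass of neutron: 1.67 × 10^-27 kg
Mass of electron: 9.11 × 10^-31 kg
The electron has the longer wavelength.

Using λ = h/√(2mKE):

For neutron: λ₁ = h/√(2m₁KE) = 8.66 × 10^-13 m
For electron: λ₂ = h/√(2m₂KE) = 3.71 × 10^-11 m

Since λ ∝ 1/√m at constant kinetic energy, the lighter particle has the longer wavelength.

The electron has the longer de Broglie wavelength.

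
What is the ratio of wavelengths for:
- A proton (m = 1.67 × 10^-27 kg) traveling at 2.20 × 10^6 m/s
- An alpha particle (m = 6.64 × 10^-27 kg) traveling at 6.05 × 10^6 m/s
λ₁/λ₂ = 10.9

Using λ = h/(mv):

λ₁ = h/(m₁v₁) = 1.80 × 10^-13 m
λ₂ = h/(m₂v₂) = 1.65 × 10^-14 m

Ratio λ₁/λ₂ = (m₂v₂)/(m₁v₁)
         = (6.64 × 10^-27 kg × 6.05 × 10^6 m/s) / (1.67 × 10^-27 kg × 2.20 × 10^6 m/s)
         = 10.9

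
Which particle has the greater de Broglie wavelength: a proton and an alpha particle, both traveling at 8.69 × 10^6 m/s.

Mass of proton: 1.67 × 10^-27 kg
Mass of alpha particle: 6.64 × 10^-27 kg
The proton has the longer wavelength.

Using λ = h/(mv), since both particles have the same velocity, the wavelength depends only on mass.

For proton: λ₁ = h/(m₁v) = 4.57 × 10^-14 m
For alpha particle: λ₂ = h/(m₂v) = 1.15 × 10^-14 m

Since λ ∝ 1/m at constant velocity, the lighter particle has the longer wavelength.

The proton has the longer de Broglie wavelength.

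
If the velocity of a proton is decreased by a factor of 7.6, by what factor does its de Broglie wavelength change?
The wavelength increases by a factor of 7.6.

From λ = h/(mv), the wavelength is inversely proportional to velocity:

λ ∝ 1/v

If v → v/7.6, then λ → 7.6λ

When velocity is decreased by a factor of 7.6, the wavelength increases by a factor of 7.6.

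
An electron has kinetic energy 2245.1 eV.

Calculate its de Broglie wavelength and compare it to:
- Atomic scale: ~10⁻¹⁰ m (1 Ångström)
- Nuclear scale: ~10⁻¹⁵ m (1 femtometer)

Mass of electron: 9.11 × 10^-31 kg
λ = 2.59 × 10^-11 m, which is between nuclear and atomic scales.

Using λ = h/√(2mKE):

KE = 2245.1 eV = 3.597 × 10^-16 J

λ = h/√(2mKE)
λ = (6.626 × 10^-34 J·s) / √(2 × 9.11 × 10^-31 kg × 3.597 × 10^-16 J)
λ = 2.59 × 10^-11 m

Comparison:
- Atomic scale (10⁻¹⁰ m): λ is 0.26× this size
- Nuclear scale (10⁻¹⁵ m): λ is 2.6e+04× this size

The wavelength is between nuclear and atomic scales.

This wavelength is appropriate for probing atomic structure but too large for nuclear physics experiments.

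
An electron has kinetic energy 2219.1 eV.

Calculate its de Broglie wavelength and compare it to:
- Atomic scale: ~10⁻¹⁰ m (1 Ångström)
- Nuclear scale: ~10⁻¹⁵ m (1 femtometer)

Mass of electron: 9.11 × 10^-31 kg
λ = 2.60 × 10^-11 m, which is between nuclear and atomic scales.

Using λ = h/√(2mKE):

KE = 2219.1 eV = 3.555 × 10^-16 J

λ = h/√(2mKE)
λ = (6.626 × 10^-34 J·s) / √(2 × 9.11 × 10^-31 kg × 3.555 × 10^-16 J)
λ = 2.60 × 10^-11 m

Comparison:
- Atomic scale (10⁻¹⁰ m): λ is 0.26× this size
- Nuclear scale (10⁻¹⁵ m): λ is 2.6e+04× this size

The wavelength is between nuclear and atomic scales.

This wavelength is appropriate for probing atomic structure but too large for nuclear physics experiments.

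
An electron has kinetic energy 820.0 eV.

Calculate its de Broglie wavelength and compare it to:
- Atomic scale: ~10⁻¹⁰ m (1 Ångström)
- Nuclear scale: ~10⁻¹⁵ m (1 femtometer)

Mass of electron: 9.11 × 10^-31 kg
λ = 4.28 × 10^-11 m, which is between nuclear and atomic scales.

Using λ = h/√(2mKE):

KE = 820.0 eV = 1.314 × 10^-16 J

λ = h/√(2mKE)
λ = (6.626 × 10^-34 J·s) / √(2 × 9.11 × 10^-31 kg × 1.314 × 10^-16 J)
λ = 4.28 × 10^-11 m

Comparison:
- Atomic scale (10⁻¹⁰ m): λ is 0.43× this size
- Nuclear scale (10⁻¹⁵ m): λ is 4.3e+04× this size

The wavelength is between nuclear and atomic scales.

This wavelength is appropriate for probing atomic structure but too large for nuclear physics experiments.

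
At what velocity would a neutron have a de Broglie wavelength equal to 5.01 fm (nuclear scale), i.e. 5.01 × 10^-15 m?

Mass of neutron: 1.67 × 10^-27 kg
7.92 × 10^7 m/s

From λ = h/(mv), solve for v:

v = h/(mλ)
v = (6.626 × 10^-34 J·s) / (1.67 × 10^-27 kg × 5.01 × 10^-15 m)
v = 7.92 × 10^7 m/s

Note: This velocity is 26.4% of the speed of light, so relativistic corrections would be needed for a more accurate calculation.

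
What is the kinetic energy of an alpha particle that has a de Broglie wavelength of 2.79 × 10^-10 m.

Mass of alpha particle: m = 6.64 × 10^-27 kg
4.25 × 10^-22 J (or 2.65 × 10^-3 eV)

From λ = h/√(2mKE), we solve for KE:

λ² = h²/(2mKE)
KE = h²/(2mλ²)
KE = (6.626 × 10^-34 J·s)² / (2 × 6.64 × 10^-27 kg × (2.79 × 10^-10 m)²)
KE = 4.25 × 10^-22 J
KE = 2.65 × 10^-3 eV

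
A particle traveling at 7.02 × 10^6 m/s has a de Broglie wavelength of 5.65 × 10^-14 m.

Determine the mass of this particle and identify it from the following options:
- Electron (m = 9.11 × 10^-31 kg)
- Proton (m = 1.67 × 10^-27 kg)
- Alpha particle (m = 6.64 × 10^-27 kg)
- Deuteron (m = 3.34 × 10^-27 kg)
The particle is a proton.

From λ = h/(mv), solve for mass:

m = h/(λv)
m = (6.626 × 10^-34 J·s) / (5.65 × 10^-14 m × 7.02 × 10^6 m/s)
m = 1.67 × 10^-27 kg

Comparing with the listed masses, this is closest to a proton.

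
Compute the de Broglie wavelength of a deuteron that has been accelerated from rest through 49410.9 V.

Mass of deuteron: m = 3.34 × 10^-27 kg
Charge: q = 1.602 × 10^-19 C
9.11 × 10^-14 m

When a particle is accelerated through voltage V, it gains kinetic energy KE = qV.

The de Broglie wavelength is then λ = h/√(2mqV):

λ = h/√(2mqV)
λ = (6.626 × 10^-34 J·s) / √(2 × 3.34 × 10^-27 kg × 1.602 × 10^-19 C × 49410.9 V)
λ = 9.11 × 10^-14 m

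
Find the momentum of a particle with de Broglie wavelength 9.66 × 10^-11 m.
6.86 × 10^-24 kg·m/s

From the de Broglie relation λ = h/p, we solve for p:

p = h/λ
p = (6.626 × 10^-34 J·s) / (9.66 × 10^-11 m)
p = 6.86 × 10^-24 kg·m/s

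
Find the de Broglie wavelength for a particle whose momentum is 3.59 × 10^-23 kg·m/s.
1.85 × 10^-11 m

Using the de Broglie relation λ = h/p:

λ = h/p
λ = (6.626 × 10^-34 J·s) / (3.59 × 10^-23 kg·m/s)
λ = 1.85 × 10^-11 m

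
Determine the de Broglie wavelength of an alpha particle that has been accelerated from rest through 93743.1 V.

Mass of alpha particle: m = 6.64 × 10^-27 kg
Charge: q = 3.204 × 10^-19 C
3.32 × 10^-14 m

When a particle is accelerated through voltage V, it gains kinetic energy KE = qV.

The de Broglie wavelength is then λ = h/√(2mqV):

λ = h/√(2mqV)
λ = (6.626 × 10^-34 J·s) / √(2 × 6.64 × 10^-27 kg × 3.204 × 10^-19 C × 93743.1 V)
λ = 3.32 × 10^-14 m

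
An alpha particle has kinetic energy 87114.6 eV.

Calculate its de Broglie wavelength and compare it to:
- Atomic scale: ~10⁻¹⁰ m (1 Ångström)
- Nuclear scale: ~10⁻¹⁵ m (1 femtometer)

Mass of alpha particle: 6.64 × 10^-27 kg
λ = 4.87 × 10^-14 m, which is between nuclear and atomic scales.

Using λ = h/√(2mKE):

KE = 87114.6 eV = 1.396 × 10^-14 J

λ = h/√(2mKE)
λ = (6.626 × 10^-34 J·s) / √(2 × 6.64 × 10^-27 kg × 1.396 × 10^-14 J)
λ = 4.87 × 10^-14 m

Comparison:
- Atomic scale (10⁻¹⁰ m): λ is 0.00049× this size
- Nuclear scale (10⁻¹⁵ m): λ is 49× this size

The wavelength is between nuclear and atomic scales.

This wavelength is appropriate for probing atomic structure but too large for nuclear physics experiments.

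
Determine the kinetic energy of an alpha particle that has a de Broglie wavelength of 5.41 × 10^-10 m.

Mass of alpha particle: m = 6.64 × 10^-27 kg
1.13 × 10^-22 J (or 7.05 × 10^-4 eV)

From λ = h/√(2mKE), we solve for KE:

λ² = h²/(2mKE)
KE = h²/(2mλ²)
KE = (6.626 × 10^-34 J·s)² / (2 × 6.64 × 10^-27 kg × (5.41 × 10^-10 m)²)
KE = 1.13 × 10^-22 J
KE = 7.05 × 10^-4 eV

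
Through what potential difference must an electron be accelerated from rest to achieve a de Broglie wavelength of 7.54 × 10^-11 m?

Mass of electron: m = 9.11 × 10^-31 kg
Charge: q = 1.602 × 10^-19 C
265 V

From λ = h/√(2mqV), we solve for V:

λ² = h²/(2mqV)
V = h²/(2mqλ²)
V = (6.626 × 10^-34 J·s)² / (2 × 9.11 × 10^-31 kg × 1.602 × 10^-19 C × (7.54 × 10^-11 m)²)
V = 265 V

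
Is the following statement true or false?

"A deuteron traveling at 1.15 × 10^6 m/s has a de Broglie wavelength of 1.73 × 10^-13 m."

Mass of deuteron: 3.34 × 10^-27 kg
True

The claim is correct.

Using λ = h/(mv):
λ = (6.626 × 10^-34 J·s) / (3.34 × 10^-27 kg × 1.15 × 10^6 m/s)
λ = 1.73 × 10^-13 m

This matches the claimed value.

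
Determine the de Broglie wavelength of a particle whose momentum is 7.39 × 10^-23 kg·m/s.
8.97 × 10^-12 m

Using the de Broglie relation λ = h/p:

λ = h/p
λ = (6.626 × 10^-34 J·s) / (7.39 × 10^-23 kg·m/s)
λ = 8.97 × 10^-12 m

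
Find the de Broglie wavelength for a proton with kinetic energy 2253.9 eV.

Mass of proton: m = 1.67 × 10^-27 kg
6.03 × 10^-13 m

Using λ = h/√(2mKE):

First convert KE to Joules: KE = 2253.9 eV = 3.611 × 10^-16 J

λ = h/√(2mKE)
λ = (6.626 × 10^-34 J·s) / √(2 × 1.67 × 10^-27 kg × 3.611 × 10^-16 J)
λ = 6.03 × 10^-13 m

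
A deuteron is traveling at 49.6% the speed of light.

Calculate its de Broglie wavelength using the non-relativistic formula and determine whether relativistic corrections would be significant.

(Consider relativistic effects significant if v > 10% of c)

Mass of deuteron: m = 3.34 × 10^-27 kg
Yes, relativistic corrections are needed.

Using the non-relativistic de Broglie formula λ = h/(mv):

v = 49.6% × c = 1.487 × 10^8 m/s

λ = h/(mv)
λ = (6.626 × 10^-34 J·s) / (3.34 × 10^-27 kg × 1.487 × 10^8 m/s)
λ = 1.33 × 10^-15 m

Since v = 49.6% of c > 10% of c, relativistic corrections ARE significant and the actual wavelength would differ from this non-relativistic estimate.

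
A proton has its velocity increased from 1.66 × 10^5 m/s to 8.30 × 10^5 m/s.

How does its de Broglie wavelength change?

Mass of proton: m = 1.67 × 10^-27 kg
The wavelength decreases by a factor of 5.

Using λ = h/(mv):

Initial wavelength: λ₁ = h/(mv₁) = 2.39 × 10^-12 m
Final wavelength: λ₂ = h/(mv₂) = 4.78 × 10^-13 m

Since λ ∝ 1/v, when velocity increases by a factor of 5, the wavelength decreases by a factor of 5.

λ₂/λ₁ = v₁/v₂ = 1/5

The wavelength decreases by a factor of 5.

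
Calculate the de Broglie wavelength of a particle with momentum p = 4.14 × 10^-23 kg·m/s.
1.60 × 10^-11 m

Using the de Broglie relation λ = h/p:

λ = h/p
λ = (6.626 × 10^-34 J·s) / (4.14 × 10^-23 kg·m/s)
λ = 1.60 × 10^-11 m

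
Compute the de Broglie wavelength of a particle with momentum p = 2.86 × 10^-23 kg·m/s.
2.32 × 10^-11 m

Using the de Broglie relation λ = h/p:

λ = h/p
λ = (6.626 × 10^-34 J·s) / (2.86 × 10^-23 kg·m/s)
λ = 2.32 × 10^-11 m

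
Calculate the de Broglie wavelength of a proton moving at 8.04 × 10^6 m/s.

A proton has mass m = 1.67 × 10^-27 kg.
4.93 × 10^-14 m

Using the de Broglie relation λ = h/(mv):

λ = h/(mv)
λ = (6.626 × 10^-34 J·s) / (1.67 × 10^-27 kg × 8.04 × 10^6 m/s)
λ = 4.93 × 10^-14 m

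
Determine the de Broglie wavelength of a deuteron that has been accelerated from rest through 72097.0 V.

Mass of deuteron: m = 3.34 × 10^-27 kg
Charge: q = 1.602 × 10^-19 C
7.54 × 10^-14 m

When a particle is accelerated through voltage V, it gains kinetic energy KE = qV.

The de Broglie wavelength is then λ = h/√(2mqV):

λ = h/√(2mqV)
λ = (6.626 × 10^-34 J·s) / √(2 × 3.34 × 10^-27 kg × 1.602 × 10^-19 C × 72097.0 V)
λ = 7.54 × 10^-14 m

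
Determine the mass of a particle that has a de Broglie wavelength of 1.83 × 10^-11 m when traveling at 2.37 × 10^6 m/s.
1.53 × 10^-29 kg

From the de Broglie relation λ = h/(mv), we solve for m:

m = h/(λv)
m = (6.626 × 10^-34 J·s) / (1.83 × 10^-11 m × 2.37 × 10^6 m/s)
m = 1.53 × 10^-29 kg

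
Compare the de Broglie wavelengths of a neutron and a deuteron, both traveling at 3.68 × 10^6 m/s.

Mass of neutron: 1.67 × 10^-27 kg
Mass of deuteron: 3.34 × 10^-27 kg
The neutron has the longer wavelength.

Using λ = h/(mv), since both particles have the same velocity, the wavelength depends only on mass.

For neutron: λ₁ = h/(m₁v) = 1.08 × 10^-13 m
For deuteron: λ₂ = h/(m₂v) = 5.39 × 10^-14 m

Since λ ∝ 1/m at constant velocity, the lighter particle has the longer wavelength.

The neutron has the longer de Broglie wavelength.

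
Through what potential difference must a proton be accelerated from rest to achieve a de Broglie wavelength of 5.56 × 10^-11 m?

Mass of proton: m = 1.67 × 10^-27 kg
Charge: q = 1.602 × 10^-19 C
2.65 × 10^-1 V

From λ = h/√(2mqV), we solve for V:

λ² = h²/(2mqV)
V = h²/(2mqλ²)
V = (6.626 × 10^-34 J·s)² / (2 × 1.67 × 10^-27 kg × 1.602 × 10^-19 C × (5.56 × 10^-11 m)²)
V = 2.65 × 10^-1 V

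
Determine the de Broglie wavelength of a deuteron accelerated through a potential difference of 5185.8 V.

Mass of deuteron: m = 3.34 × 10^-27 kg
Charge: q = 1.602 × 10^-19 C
2.81 × 10^-13 m

When a particle is accelerated through voltage V, it gains kinetic energy KE = qV.

The de Broglie wavelength is then λ = h/√(2mqV):

λ = h/√(2mqV)
λ = (6.626 × 10^-34 J·s) / √(2 × 3.34 × 10^-27 kg × 1.602 × 10^-19 C × 5185.8 V)
λ = 2.81 × 10^-13 m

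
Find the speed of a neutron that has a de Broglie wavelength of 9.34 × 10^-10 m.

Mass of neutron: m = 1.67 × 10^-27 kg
4.25 × 10^2 m/s

From the de Broglie relation λ = h/(mv), we solve for v:

v = h/(mλ)
v = (6.626 × 10^-34 J·s) / (1.67 × 10^-27 kg × 9.34 × 10^-10 m)
v = 4.25 × 10^2 m/s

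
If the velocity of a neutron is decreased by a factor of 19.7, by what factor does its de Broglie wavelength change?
The wavelength increases by a factor of 19.7.

From λ = h/(mv), the wavelength is inversely proportional to velocity:

λ ∝ 1/v

If v → v/19.7, then λ → 19.7λ

When velocity is decreased by a factor of 19.7, the wavelength increases by a factor of 19.7.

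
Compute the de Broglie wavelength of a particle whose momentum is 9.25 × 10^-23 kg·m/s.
7.16 × 10^-12 m

Using the de Broglie relation λ = h/p:

λ = h/p
λ = (6.626 × 10^-34 J·s) / (9.25 × 10^-23 kg·m/s)
λ = 7.16 × 10^-12 m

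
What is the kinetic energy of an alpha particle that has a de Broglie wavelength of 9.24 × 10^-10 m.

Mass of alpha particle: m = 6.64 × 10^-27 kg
3.87 × 10^-23 J (or 2.42 × 10^-4 eV)

From λ = h/√(2mKE), we solve for KE:

λ² = h²/(2mKE)
KE = h²/(2mλ²)
KE = (6.626 × 10^-34 J·s)² / (2 × 6.64 × 10^-27 kg × (9.24 × 10^-10 m)²)
KE = 3.87 × 10^-23 J
KE = 2.42 × 10^-4 eV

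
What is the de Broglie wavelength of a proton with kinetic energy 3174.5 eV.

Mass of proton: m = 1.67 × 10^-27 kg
5.08 × 10^-13 m

Using λ = h/√(2mKE):

First convert KE to Joules: KE = 3174.5 eV = 5.086 × 10^-16 J

λ = h/√(2mKE)
λ = (6.626 × 10^-34 J·s) / √(2 × 1.67 × 10^-27 kg × 5.086 × 10^-16 J)
λ = 5.08 × 10^-13 m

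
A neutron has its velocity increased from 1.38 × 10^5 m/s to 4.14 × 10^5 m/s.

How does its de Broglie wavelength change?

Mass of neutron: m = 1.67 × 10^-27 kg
The wavelength decreases by a factor of 3.

Using λ = h/(mv):

Initial wavelength: λ₁ = h/(mv₁) = 2.88 × 10^-12 m
Final wavelength: λ₂ = h/(mv₂) = 9.58 × 10^-13 m

Since λ ∝ 1/v, when velocity increases by a factor of 3, the wavelength decreases by a factor of 3.

λ₂/λ₁ = v₁/v₂ = 1/3

The wavelength decreases by a factor of 3.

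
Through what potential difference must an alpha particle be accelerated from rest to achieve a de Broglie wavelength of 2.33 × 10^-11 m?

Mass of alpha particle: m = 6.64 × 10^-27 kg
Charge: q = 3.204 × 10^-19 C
1.90 × 10^-1 V

From λ = h/√(2mqV), we solve for V:

λ² = h²/(2mqV)
V = h²/(2mqλ²)
V = (6.626 × 10^-34 J·s)² / (2 × 6.64 × 10^-27 kg × 3.204 × 10^-19 C × (2.33 × 10^-11 m)²)
V = 1.90 × 10^-1 V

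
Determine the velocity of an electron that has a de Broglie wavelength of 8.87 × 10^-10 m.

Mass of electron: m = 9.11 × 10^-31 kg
8.20 × 10^5 m/s

From the de Broglie relation λ = h/(mv), we solve for v:

v = h/(mλ)
v = (6.626 × 10^-34 J·s) / (9.11 × 10^-31 kg × 8.87 × 10^-10 m)
v = 8.20 × 10^5 m/s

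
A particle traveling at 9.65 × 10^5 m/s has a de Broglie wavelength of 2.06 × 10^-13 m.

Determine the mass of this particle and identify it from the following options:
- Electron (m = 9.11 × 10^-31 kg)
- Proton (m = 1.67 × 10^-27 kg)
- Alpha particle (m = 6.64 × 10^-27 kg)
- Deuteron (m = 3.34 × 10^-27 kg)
The particle is a deuteron.

From λ = h/(mv), solve for mass:

m = h/(λv)
m = (6.626 × 10^-34 J·s) / (2.06 × 10^-13 m × 9.65 × 10^5 m/s)
m = 3.33 × 10^-27 kg

Comparing with the listed masses, this is closest to a deuteron.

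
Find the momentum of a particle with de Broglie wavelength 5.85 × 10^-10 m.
1.13 × 10^-24 kg·m/s

From the de Broglie relation λ = h/p, we solve for p:

p = h/λ
p = (6.626 × 10^-34 J·s) / (5.85 × 10^-10 m)
p = 1.13 × 10^-24 kg·m/s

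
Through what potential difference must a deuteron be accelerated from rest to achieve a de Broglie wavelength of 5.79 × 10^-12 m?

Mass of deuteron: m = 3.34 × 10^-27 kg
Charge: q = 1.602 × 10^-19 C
12.2 V

From λ = h/√(2mqV), we solve for V:

λ² = h²/(2mqV)
V = h²/(2mqλ²)
V = (6.626 × 10^-34 J·s)² / (2 × 3.34 × 10^-27 kg × 1.602 × 10^-19 C × (5.79 × 10^-12 m)²)
V = 12.2 V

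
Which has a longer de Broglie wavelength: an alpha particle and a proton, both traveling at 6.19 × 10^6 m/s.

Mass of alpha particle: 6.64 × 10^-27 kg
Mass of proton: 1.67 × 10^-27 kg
The proton has the longer wavelength.

Using λ = h/(mv), since both particles have the same velocity, the wavelength depends only on mass.

For alpha particle: λ₁ = h/(m₁v) = 1.61 × 10^-14 m
For proton: λ₂ = h/(m₂v) = 6.41 × 10^-14 m

Since λ ∝ 1/m at constant velocity, the lighter particle has the longer wavelength.

The proton has the longer de Broglie wavelength.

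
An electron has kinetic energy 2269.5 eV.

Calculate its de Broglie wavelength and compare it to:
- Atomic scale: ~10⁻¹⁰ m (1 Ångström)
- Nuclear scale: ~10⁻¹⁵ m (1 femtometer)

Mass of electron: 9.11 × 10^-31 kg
λ = 2.57 × 10^-11 m, which is between nuclear and atomic scales.

Using λ = h/√(2mKE):

KE = 2269.5 eV = 3.636 × 10^-16 J

λ = h/√(2mKE)
λ = (6.626 × 10^-34 J·s) / √(2 × 9.11 × 10^-31 kg × 3.636 × 10^-16 J)
λ = 2.57 × 10^-11 m

Comparison:
- Atomic scale (10⁻¹⁰ m): λ is 0.26× this size
- Nuclear scale (10⁻¹⁵ m): λ is 2.6e+04× this size

The wavelength is between nuclear and atomic scales.

This wavelength is appropriate for probing atomic structure but too large for nuclear physics experiments.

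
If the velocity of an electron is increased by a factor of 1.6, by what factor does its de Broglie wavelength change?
The wavelength decreases by a factor of 1.6.

From λ = h/(mv), the wavelength is inversely proportional to velocity:

λ ∝ 1/v

If v → 1.6v, then λ → λ/1.6

When velocity is increased by a factor of 1.6, the wavelength decreases by a factor of 1.6.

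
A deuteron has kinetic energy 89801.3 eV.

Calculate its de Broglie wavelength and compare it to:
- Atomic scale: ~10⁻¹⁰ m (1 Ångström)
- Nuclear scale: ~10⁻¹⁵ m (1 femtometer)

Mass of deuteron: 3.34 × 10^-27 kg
λ = 6.76 × 10^-14 m, which is between nuclear and atomic scales.

Using λ = h/√(2mKE):

KE = 89801.3 eV = 1.439 × 10^-14 J

λ = h/√(2mKE)
λ = (6.626 × 10^-34 J·s) / √(2 × 3.34 × 10^-27 kg × 1.439 × 10^-14 J)
λ = 6.76 × 10^-14 m

Comparison:
- Atomic scale (10⁻¹⁰ m): λ is 0.00068× this size
- Nuclear scale (10⁻¹⁵ m): λ is 68× this size

The wavelength is between nuclear and atomic scales.

This wavelength is appropriate for probing atomic structure but too large for nuclear physics experiments.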